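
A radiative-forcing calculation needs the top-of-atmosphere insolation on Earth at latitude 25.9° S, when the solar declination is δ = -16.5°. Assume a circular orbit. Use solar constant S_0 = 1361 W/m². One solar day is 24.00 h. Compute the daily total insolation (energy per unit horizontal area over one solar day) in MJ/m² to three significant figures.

cos h₀ = −tan(-25.9°) tan(-16.500°) = -0.1438, h₀ = 1.7151 rad.
Bracket: h₀ sin ϕ sin δ + cos ϕ cos δ sin h₀ = 1.7151×-0.43680×-0.28402 + 0.89956×0.95882×0.98960 = 0.212775 + 0.853546 = 1.066321.
Q̄ = (S_0/π) × [bracket] = (1361/π) × 1.066321 = 461.95 W/m².
Daily total = Q̄ × 24.00 h × 3600 s/h = 461.95 × 24.00 × 3600 / 10⁶ = 39.91 MJ/m².

39.9 MJ/m²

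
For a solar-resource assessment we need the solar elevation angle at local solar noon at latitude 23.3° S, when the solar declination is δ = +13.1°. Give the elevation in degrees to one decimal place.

53.6°

At local noon the hour angle is zero, so the zenith angle equals |ϕ − δ| = |-23.3° − (+13.100°)| = 36.400°.
Elevation = 90° − 36.400° = 53.6°.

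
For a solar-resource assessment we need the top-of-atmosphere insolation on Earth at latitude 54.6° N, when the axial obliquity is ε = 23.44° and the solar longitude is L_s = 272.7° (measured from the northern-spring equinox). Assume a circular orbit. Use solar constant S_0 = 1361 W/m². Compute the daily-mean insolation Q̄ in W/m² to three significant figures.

Q̄ ≈ 54.1 W/m²

Solar declination: sin δ = sin ε · sin L_s = sin 23.44° × sin 272.7° = -0.39735, so δ = -23.412°.
cos h₀ = −tan(+54.6°) tan(-23.412°) = 0.6093, h₀ = 0.9156 rad.
Bracket: h₀ sin ϕ sin δ + cos ϕ cos δ sin h₀ = 0.9156×0.81513×-0.39735 + 0.57928×0.91767×0.79295 = -0.296555 + 0.421523 = 0.124968.
Q̄ = (S_0/π) × [bracket] = (1361/π) × 0.124968 = 54.14 W/m².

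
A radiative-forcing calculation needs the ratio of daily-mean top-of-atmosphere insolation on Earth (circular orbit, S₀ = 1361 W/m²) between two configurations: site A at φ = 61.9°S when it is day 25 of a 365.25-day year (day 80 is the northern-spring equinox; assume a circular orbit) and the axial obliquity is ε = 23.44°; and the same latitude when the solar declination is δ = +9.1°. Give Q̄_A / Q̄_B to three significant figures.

— Configuration A (φ=-61.9°):
Solar longitude: λ_s = 360° × (25 − 80)/365.25 = -54.209°, i.e. -54.209° + 360° = 305.791°.
sin δ = sin 23.44° × sin 305.791° = -0.32267, so δ = -18.824°.
cos H₀ = −tan(-61.9°) tan(-18.824°) = -0.6385, H₀ = 2.2633 rad.
Bracket: H₀ sin φ sin δ + cos φ cos δ sin H₀ = 2.2633×-0.88213×-0.32267 + 0.47101×0.94651×0.76966 = 0.644219 + 0.343126 = 0.987345.
Q̄ = (S₀/π) × [bracket] = (1361/π) × 0.987345 = 427.74 W/m².
— Configuration B (φ=-61.9°):
cos H₀ = −tan(-61.9°) tan(+9.100°) = 0.3000, H₀ = 1.2661 rad.
Bracket: H₀ sin φ sin δ + cos φ cos δ sin H₀ = 1.2661×-0.88213×0.15816 + 0.47101×0.98741×0.95395 = -0.176643 + 0.443663 = 0.267020.
Q̄ = (S₀/π) × [bracket] = (1361/π) × 0.267020 = 115.68 W/m².
Ratio Q̄_A / Q̄_B = 427.74 / 115.68 = 3.698.

Q̄_A / Q̄_B ≈ 3.70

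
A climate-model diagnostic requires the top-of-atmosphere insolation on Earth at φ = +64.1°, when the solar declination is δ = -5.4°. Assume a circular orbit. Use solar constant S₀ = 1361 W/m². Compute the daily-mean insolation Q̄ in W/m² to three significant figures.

cos H₀ = −tan(+64.1°) tan(-5.400°) = 0.1947, H₀ = 1.3749 rad.
Bracket: H₀ sin φ sin δ + cos φ cos δ sin H₀ = 1.3749×0.89956×-0.09411 + 0.43680×0.99556×0.98087 = -0.116396 + 0.426542 = 0.310146.
Q̄ = (S₀/π) × [bracket] = (1361/π) × 0.310146 = 134.4 W/m².

Q̄ ≈ 134 W/m²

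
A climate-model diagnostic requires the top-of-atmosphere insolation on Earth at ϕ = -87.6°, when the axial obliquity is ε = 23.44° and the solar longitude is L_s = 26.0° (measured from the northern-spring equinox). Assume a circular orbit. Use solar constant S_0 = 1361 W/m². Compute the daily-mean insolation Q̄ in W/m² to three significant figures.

Q̄ ≈ 0.00 W/m²

Solar declination: sin δ = sin ε · sin L_s = sin 23.44° × sin 26.0° = 0.17438, so δ = +10.043°.
cos h₀ = −tan(-87.6°) tan(+10.043°) = 4.2253 ≥ 1 ⇒ polar night, h₀ = 0 and Q̄ = 0.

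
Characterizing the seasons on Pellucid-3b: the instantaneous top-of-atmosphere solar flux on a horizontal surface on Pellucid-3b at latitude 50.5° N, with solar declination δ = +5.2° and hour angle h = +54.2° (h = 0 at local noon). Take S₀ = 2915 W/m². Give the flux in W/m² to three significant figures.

cos θ_z = sin φ sin δ + cos φ cos δ cos h = 0.069934 + 0.370548 = 0.440482.
Flux = S₀ · cos θ_z = 2915 × 0.440482 = 1284 W/m².

1.28e+03 W/m²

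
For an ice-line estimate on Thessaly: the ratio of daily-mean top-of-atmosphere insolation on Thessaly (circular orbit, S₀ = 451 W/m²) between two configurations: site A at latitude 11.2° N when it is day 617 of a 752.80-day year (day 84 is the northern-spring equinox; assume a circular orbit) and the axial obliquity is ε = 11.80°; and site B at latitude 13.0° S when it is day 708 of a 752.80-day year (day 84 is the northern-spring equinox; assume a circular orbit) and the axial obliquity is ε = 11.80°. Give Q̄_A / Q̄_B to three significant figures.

— Configuration A (φ=+11.2°):
Solar longitude: λ_s = 360° × (617 − 84)/752.80 = 254.888°.
sin δ = sin 11.80° × sin 254.888° = -0.19742, so δ = -11.386°.
cos H₀ = −tan(+11.2°) tan(-11.386°) = 0.0399, H₀ = 1.5309 rad.
Bracket: H₀ sin φ sin δ + cos φ cos δ sin H₀ = 1.5309×0.19423×-0.19742 + 0.98096×0.98032×0.99920 = -0.058702 + 0.960885 = 0.902183.
Q̄ = (S₀/π) × [bracket] = (451/π) × 0.902183 = 129.52 W/m².
— Configuration B (φ=-13.0°):
Solar longitude: λ_s = 360° × (708 − 84)/752.80 = 298.406°.
sin δ = sin 11.80° × sin 298.406° = -0.17987, so δ = -10.362°.
cos H₀ = −tan(-13.0°) tan(-10.362°) = -0.0422, H₀ = 1.6130 rad.
Bracket: H₀ sin φ sin δ + cos φ cos δ sin H₀ = 1.6130×-0.22495×-0.17987 + 0.97437×0.98369×0.99911 = 0.065265 + 0.957625 = 1.022890.
Q̄ = (S₀/π) × [bracket] = (451/π) × 1.022890 = 146.84 W/m².
Ratio Q̄_A / Q̄_B = 129.52 / 146.84 = 0.8820.

Q̄_A / Q̄_B ≈ 0.882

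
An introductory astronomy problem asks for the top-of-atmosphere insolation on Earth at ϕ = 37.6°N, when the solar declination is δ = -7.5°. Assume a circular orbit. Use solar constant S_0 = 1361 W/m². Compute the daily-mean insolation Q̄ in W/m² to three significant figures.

Q̄ ≈ 288 W/m²

cos h₀ = −tan(+37.6°) tan(-7.500°) = 0.1014, h₀ = 1.4692 rad.
Bracket: h₀ sin ϕ sin δ + cos ϕ cos δ sin h₀ = 1.4692×0.61015×-0.13053 + 0.79229×0.99144×0.99485 = -0.117011 + 0.781463 = 0.664452.
Q̄ = (S_0/π) × [bracket] = (1361/π) × 0.664452 = 287.9 W/m².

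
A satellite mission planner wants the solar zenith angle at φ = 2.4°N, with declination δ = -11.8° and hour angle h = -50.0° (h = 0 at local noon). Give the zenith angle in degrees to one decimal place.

cos θ_z = sin φ sin δ + cos φ cos δ cos h = -0.008563 + 0.628652 = 0.620089.
θ_z = arccos(0.620089) = 51.7°.

θ_z = 51.7°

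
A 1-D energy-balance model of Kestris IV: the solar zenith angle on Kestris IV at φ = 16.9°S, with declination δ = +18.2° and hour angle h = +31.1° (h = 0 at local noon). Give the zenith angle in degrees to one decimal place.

θ_z = 46.6°

cos θ_z = sin φ sin δ + cos φ cos δ cos h = -0.090796 + 0.778301 = 0.687505.
θ_z = arccos(0.687505) = 46.6°.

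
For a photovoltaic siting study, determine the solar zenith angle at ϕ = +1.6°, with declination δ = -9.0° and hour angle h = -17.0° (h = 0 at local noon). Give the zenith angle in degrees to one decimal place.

θ_z = 20.0°

cos θ_z = sin ϕ sin δ + cos ϕ cos δ cos h = -0.004368 + 0.944163 = 0.939795.
θ_z = arccos(0.939795) = 20.0°.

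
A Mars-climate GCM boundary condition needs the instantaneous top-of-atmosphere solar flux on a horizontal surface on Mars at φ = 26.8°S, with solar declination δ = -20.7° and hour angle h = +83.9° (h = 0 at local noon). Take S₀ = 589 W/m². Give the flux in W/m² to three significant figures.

146 W/m²

cos θ_z = sin φ sin δ + cos φ cos δ cos h = 0.159374 + 0.088727 = 0.248101.
Flux = S₀ · cos θ_z = 589 × 0.248101 = 146.1 W/m².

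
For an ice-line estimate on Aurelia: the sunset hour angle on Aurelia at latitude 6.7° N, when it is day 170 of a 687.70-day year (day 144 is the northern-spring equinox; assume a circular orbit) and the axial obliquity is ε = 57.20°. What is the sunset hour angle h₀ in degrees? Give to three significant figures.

Solar longitude: L_s = 360° × (170 − 144)/687.70 = 13.611°.
sin δ = sin 57.20° × sin 13.611° = 0.19780, so δ = +11.409°.
cos h₀ = −tan ϕ · tan δ = −tan(+6.7°) × tan(+11.409°) = -0.0237, so h₀ = 1.5945 rad = 91.36°.

h₀ = 91.4°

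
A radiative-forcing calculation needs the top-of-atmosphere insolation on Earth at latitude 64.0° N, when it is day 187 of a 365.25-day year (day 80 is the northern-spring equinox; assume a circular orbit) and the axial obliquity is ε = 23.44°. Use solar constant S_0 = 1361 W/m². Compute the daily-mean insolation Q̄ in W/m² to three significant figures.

Q̄ ≈ 479 W/m²

Solar longitude: L_s = 360° × (187 − 80)/365.25 = 105.462°.
sin δ = sin 23.44° × sin 105.462° = 0.38339, so δ = +22.544°.
cos h₀ = −tan(+64.0°) tan(+22.544°) = -0.8511, h₀ = 2.5889 rad.
Bracket: h₀ sin ϕ sin δ + cos ϕ cos δ sin h₀ = 2.5889×0.89879×0.38339 + 0.43837×0.92359×0.52499 = 0.892102 + 0.212555 = 1.104657.
Q̄ = (S_0/π) × [bracket] = (1361/π) × 1.104657 = 478.6 W/m².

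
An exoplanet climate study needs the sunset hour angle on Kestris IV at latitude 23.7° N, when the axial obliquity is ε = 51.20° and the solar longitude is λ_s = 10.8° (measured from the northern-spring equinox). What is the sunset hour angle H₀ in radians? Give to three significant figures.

Solar declination: sin δ = sin ε · sin λ_s = sin 51.20° × sin 10.8° = 0.14603, so δ = +8.397°.
cos H₀ = −tan φ · tan δ = −tan(+23.7°) × tan(+8.397°) = -0.0648, so H₀ = 1.6356 rad = 93.72°.

H₀ = 1.64 rad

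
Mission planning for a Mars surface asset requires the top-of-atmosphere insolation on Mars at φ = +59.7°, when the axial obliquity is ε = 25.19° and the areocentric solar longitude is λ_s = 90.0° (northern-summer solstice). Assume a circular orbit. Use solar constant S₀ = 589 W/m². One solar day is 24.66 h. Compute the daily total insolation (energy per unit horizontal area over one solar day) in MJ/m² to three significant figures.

19.8 MJ/m²

sin δ = sin 25.19° × sin 90.0° = 0.42562, so δ = +25.190°.
cos H₀ = −tan(+59.7°) tan(+25.190°) = -0.8049, H₀ = 2.5063 rad.
Bracket: H₀ sin φ sin δ + cos φ cos δ sin H₀ = 2.5063×0.86340×0.42562 + 0.50453×0.90490×0.59340 = 0.921016 + 0.270916 = 1.191932.
Q̄ = (S₀/π) × [bracket] = (589/π) × 1.191932 = 223.47 W/m².
Daily total = Q̄ × 24.66 h × 3600 s/h = 223.47 × 24.66 × 3600 / 10⁶ = 19.84 MJ/m².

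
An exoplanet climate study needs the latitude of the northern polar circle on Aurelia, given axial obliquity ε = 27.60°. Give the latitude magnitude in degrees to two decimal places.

62.40°

The polar circle is the lowest latitude that experiences at least one full rotation of continuous daylight at the northern-summer solstice; it lies at |φ| = 90° − ε = 90° − 27.60° = 62.40°.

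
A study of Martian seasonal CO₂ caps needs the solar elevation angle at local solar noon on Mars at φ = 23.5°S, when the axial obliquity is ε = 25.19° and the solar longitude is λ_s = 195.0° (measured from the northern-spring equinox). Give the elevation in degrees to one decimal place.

72.8°

Solar declination: sin δ = sin ε · sin λ_s = sin 25.19° × sin 195.0° = -0.11016, so δ = -6.324°.
At local noon the hour angle is zero, so the zenith angle equals |φ − δ| = |-23.5° − (-6.324°)| = 17.176°.
Elevation = 90° − 17.176° = 72.8°.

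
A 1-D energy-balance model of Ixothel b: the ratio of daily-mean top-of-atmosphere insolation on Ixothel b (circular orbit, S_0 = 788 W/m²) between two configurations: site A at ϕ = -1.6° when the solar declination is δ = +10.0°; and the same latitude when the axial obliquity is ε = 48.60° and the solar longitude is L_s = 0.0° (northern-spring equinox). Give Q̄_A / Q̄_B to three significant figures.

Q̄_A / Q̄_B ≈ 0.977

— Configuration A (ϕ=-1.6°):
cos h₀ = −tan(-1.6°) tan(+10.000°) = 0.0049, h₀ = 1.5659 rad.
Bracket: h₀ sin ϕ sin δ + cos ϕ cos δ sin h₀ = 1.5659×-0.02792×0.17365 + 0.99961×0.98481×0.99999 = -0.007592 + 0.984416 = 0.976824.
Q̄ = (S_0/π) × [bracket] = (788/π) × 0.976824 = 245.01 W/m².
— Configuration B (ϕ=-1.6°):
Solar declination: sin δ = sin ε · sin L_s = sin 48.60° × sin 0.0° = 0.00000, so δ = +0.000°.
cos h₀ = −tan(-1.6°) tan(+0.000°) = 0.0000, h₀ = 1.5708 rad.
Bracket: h₀ sin ϕ sin δ + cos ϕ cos δ sin h₀ = 1.5708×-0.02792×0.00000 + 0.99961×1.00000×1.00000 = -0.000000 + 0.999610 = 0.999610.
Q̄ = (S_0/π) × [bracket] = (788/π) × 0.999610 = 250.73 W/m².
Ratio Q̄_A / Q̄_B = 245.01 / 250.73 = 0.9772.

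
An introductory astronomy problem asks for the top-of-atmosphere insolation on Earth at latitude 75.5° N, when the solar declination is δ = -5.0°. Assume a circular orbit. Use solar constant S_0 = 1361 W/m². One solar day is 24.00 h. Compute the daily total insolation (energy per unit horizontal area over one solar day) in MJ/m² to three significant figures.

cos h₀ = −tan(+75.5°) tan(-5.000°) = 0.3383, h₀ = 1.2257 rad.
Bracket: h₀ sin ϕ sin δ + cos ϕ cos δ sin h₀ = 1.2257×0.96815×-0.08716 + 0.25038×0.99619×0.94104 = -0.103429 + 0.234720 = 0.131291.
Q̄ = (S_0/π) × [bracket] = (1361/π) × 0.131291 = 56.878 W/m².
Daily total = Q̄ × 24.00 h × 3600 s/h = 56.878 × 24.00 × 3600 / 10⁶ = 4.914 MJ/m².

4.91 MJ/m²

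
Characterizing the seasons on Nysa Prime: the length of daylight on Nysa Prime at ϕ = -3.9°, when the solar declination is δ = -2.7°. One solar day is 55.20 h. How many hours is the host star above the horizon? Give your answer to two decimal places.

cos h₀ = −tan ϕ · tan δ = −tan(-3.9°) × tan(-2.700°) = -0.0032, so h₀ = 1.5740 rad = 90.18°.
Daylight = 2h₀/(2π) × 55.20 h = (1.5740/π) × 55.20 = 27.66 h.

27.66 h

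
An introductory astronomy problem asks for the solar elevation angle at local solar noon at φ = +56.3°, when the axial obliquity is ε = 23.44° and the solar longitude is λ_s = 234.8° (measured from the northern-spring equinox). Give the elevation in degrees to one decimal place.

Solar declination: sin δ = sin ε · sin λ_s = sin 23.44° × sin 234.8° = -0.32505, so δ = -18.969°.
At local noon the hour angle is zero, so the zenith angle equals |φ − δ| = |+56.3° − (-18.969°)| = 75.269°.
Elevation = 90° − 75.269° = 14.7°.

14.7°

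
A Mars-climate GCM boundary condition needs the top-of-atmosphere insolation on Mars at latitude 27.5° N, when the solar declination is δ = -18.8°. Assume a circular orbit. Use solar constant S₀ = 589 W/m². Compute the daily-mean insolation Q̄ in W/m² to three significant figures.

cos H₀ = −tan(+27.5°) tan(-18.800°) = 0.1772, H₀ = 1.3926 rad.
Bracket: H₀ sin φ sin δ + cos φ cos δ sin H₀ = 1.3926×0.46175×-0.32227 + 0.88701×0.94665×0.98417 = -0.207230 + 0.826396 = 0.619166.
Q̄ = (S₀/π) × [bracket] = (589/π) × 0.619166 = 116.1 W/m².

Q̄ ≈ 116 W/m²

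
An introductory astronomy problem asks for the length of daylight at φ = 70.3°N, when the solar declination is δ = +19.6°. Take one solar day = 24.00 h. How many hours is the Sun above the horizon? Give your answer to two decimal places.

23.20 h

cos H₀ = −tan φ · tan δ = −tan(+70.3°) × tan(+19.600°) = -0.9945, so H₀ = 3.0367 rad = 173.99°.
Daylight = 2H₀/(2π) × 24.00 h = (3.0367/π) × 24.00 = 23.20 h.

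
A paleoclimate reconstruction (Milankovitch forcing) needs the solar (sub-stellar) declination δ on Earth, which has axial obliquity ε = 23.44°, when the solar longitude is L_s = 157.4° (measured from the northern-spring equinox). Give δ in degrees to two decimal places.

δ = +8.79°

sin δ = sin ε · sin L_s = sin 23.44° × sin 157.4° = 0.152868.
δ = arcsin(0.152868) = +8.79°.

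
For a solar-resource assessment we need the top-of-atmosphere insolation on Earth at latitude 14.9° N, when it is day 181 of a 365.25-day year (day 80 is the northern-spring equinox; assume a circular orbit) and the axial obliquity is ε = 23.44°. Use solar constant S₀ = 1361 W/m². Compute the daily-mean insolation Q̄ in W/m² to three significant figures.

Solar longitude: λ_s = 360° × (181 − 80)/365.25 = 99.548°.
sin δ = sin 23.44° × sin 99.548° = 0.39228, so δ = +23.096°.
cos H₀ = −tan(+14.9°) tan(+23.096°) = -0.1135, H₀ = 1.6845 rad.
Bracket: H₀ sin φ sin δ + cos φ cos δ sin H₀ = 1.6845×0.25713×0.39228 + 0.96638×0.91985×0.99354 = 0.169910 + 0.883182 = 1.053092.
Q̄ = (S₀/π) × [bracket] = (1361/π) × 1.053092 = 456.2 W/m².

Q̄ ≈ 456 W/m²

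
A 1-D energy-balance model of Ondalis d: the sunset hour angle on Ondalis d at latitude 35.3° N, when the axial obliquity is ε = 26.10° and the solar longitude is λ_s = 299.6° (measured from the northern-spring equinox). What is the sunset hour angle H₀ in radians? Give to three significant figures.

Solar declination: sin δ = sin ε · sin λ_s = sin 26.10° × sin 299.6° = -0.38252, so δ = -22.490°.
cos H₀ = −tan φ · tan δ = −tan(+35.3°) × tan(-22.490°) = 0.2931, so H₀ = 1.2733 rad = 72.95°.

H₀ = 1.27 rad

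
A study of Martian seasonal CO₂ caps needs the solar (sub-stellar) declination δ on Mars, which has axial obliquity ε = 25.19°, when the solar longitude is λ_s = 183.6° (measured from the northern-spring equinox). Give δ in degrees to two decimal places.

δ = -1.53°

sin δ = sin ε · sin λ_s = sin 25.19° × sin 183.6° = -0.026725.
δ = arcsin(-0.026725) = -1.53°.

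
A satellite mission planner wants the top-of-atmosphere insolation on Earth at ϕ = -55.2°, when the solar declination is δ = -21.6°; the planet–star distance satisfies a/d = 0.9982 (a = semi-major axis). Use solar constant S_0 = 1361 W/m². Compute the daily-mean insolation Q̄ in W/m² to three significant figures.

Q̄ ≈ 472 W/m²

cos h₀ = −tan(-55.2°) tan(-21.600°) = -0.5697, h₀ = 2.1769 rad.
Bracket: h₀ sin ϕ sin δ + cos ϕ cos δ sin h₀ = 2.1769×-0.82115×-0.36812 + 0.57071×0.92978×0.82188 = 0.658037 + 0.436118 = 1.094155.
Inverse-square distance factor (a/d)² = 0.9982² = 0.996403.
Q̄ = (S_0/π) × 0.996403 × [bracket] = (1361/π) × 0.996403 × 1.094155 = 472.3 W/m².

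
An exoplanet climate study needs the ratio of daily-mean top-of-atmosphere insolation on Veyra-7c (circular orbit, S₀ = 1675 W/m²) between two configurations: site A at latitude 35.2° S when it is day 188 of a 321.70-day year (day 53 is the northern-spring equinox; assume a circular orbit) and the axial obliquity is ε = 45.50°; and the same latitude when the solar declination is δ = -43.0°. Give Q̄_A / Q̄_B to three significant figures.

— Configuration A (φ=-35.2°):
Solar longitude: λ_s = 360° × (188 − 53)/321.70 = 151.072°.
sin δ = sin 45.50° × sin 151.072° = 0.34500, so δ = +20.182°.
cos H₀ = −tan(-35.2°) tan(+20.182°) = 0.2593, H₀ = 1.3085 rad.
Bracket: H₀ sin φ sin δ + cos φ cos δ sin H₀ = 1.3085×-0.57643×0.34500 + 0.81714×0.93860×0.96580 = -0.260219 + 0.740737 = 0.480518.
Q̄ = (S₀/π) × [bracket] = (1675/π) × 0.480518 = 256.20 W/m².
— Configuration B (φ=-35.2°):
cos H₀ = −tan(-35.2°) tan(-43.000°) = -0.6578, H₀ = 2.2887 rad.
Bracket: H₀ sin φ sin δ + cos φ cos δ sin H₀ = 2.2887×-0.57643×-0.68200 + 0.81714×0.73135×0.75318 = 0.899746 + 0.450112 = 1.349858.
Q̄ = (S₀/π) × [bracket] = (1675/π) × 1.349858 = 719.70 W/m².
Ratio Q̄_A / Q̄_B = 256.20 / 719.70 = 0.3560.

Q̄_A / Q̄_B ≈ 0.356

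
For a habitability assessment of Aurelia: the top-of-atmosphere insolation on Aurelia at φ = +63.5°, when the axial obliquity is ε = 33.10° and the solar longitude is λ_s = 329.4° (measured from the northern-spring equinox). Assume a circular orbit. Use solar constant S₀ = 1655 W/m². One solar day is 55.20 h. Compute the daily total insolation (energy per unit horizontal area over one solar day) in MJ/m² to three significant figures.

11.8 MJ/m²

Solar declination: sin δ = sin ε · sin λ_s = sin 33.10° × sin 329.4° = -0.27799, so δ = -16.140°.
cos H₀ = −tan(+63.5°) tan(-16.140°) = 0.5804, H₀ = 0.9515 rad.
Bracket: H₀ sin φ sin δ + cos φ cos δ sin H₀ = 0.9515×0.89493×-0.27799 + 0.44620×0.96058×0.81431 = -0.236716 + 0.349022 = 0.112306.
Q̄ = (S₀/π) × [bracket] = (1655/π) × 0.112306 = 59.163 W/m².
Daily total = Q̄ × 55.20 h × 3600 s/h = 59.163 × 55.20 × 3600 / 10⁶ = 11.76 MJ/m².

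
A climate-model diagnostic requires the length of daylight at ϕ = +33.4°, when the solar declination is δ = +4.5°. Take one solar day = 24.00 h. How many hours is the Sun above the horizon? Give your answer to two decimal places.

cos h₀ = −tan ϕ · tan δ = −tan(+33.4°) × tan(+4.500°) = -0.0519, so h₀ = 1.6227 rad = 92.97°.
Daylight = 2h₀/(2π) × 24.00 h = (1.6227/π) × 24.00 = 12.40 h.

12.40 h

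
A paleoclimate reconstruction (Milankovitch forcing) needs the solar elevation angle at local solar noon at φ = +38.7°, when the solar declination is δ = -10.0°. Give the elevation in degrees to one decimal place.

At local noon the hour angle is zero, so the zenith angle equals |φ − δ| = |+38.7° − (-10.000°)| = 48.700°.
Elevation = 90° − 48.700° = 41.3°.

41.3°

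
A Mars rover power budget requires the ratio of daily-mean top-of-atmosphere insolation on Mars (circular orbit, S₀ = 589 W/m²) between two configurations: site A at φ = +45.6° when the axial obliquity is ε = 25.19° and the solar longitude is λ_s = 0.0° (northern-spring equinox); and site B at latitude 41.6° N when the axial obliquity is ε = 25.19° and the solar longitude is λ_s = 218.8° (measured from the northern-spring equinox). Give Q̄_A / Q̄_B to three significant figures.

Q̄_A / Q̄_B ≈ 1.51

— Configuration A (φ=+45.6°):
Solar declination: sin δ = sin ε · sin λ_s = sin 25.19° × sin 0.0° = 0.00000, so δ = +0.000°.
cos H₀ = −tan(+45.6°) tan(+0.000°) = -0.0000, H₀ = 1.5708 rad.
Bracket: H₀ sin φ sin δ + cos φ cos δ sin H₀ = 1.5708×0.71447×0.00000 + 0.69966×1.00000×1.00000 = 0.000000 + 0.699660 = 0.699660.
Q̄ = (S₀/π) × [bracket] = (589/π) × 0.699660 = 131.18 W/m².
— Configuration B (φ=+41.6°):
Solar declination: sin δ = sin ε · sin λ_s = sin 25.19° × sin 218.8° = -0.26670, so δ = -15.468°.
cos H₀ = −tan(+41.6°) tan(-15.468°) = 0.2457, H₀ = 1.3226 rad.
Bracket: H₀ sin φ sin δ + cos φ cos δ sin H₀ = 1.3226×0.66393×-0.26670 + 0.74780×0.96378×0.96935 = -0.234193 + 0.698625 = 0.464432.
Q̄ = (S₀/π) × [bracket] = (589/π) × 0.464432 = 87.074 W/m².
Ratio Q̄_A / Q̄_B = 131.18 / 87.074 = 1.507.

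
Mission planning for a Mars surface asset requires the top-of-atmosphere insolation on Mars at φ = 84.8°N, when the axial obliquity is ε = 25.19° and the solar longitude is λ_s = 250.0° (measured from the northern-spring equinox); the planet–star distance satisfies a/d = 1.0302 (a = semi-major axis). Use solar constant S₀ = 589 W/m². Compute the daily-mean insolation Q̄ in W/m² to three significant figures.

Solar declination: sin δ = sin ε · sin λ_s = sin 25.19° × sin 250.0° = -0.39995, so δ = -23.575°.
cos H₀ = −tan(+84.8°) tan(-23.575°) = 4.7950 ≥ 1 ⇒ polar night, H₀ = 0 and Q̄ = 0.
Inverse-square distance factor (a/d)² = 1.0302² = 1.061312.

Q̄ ≈ 0.00 W/m²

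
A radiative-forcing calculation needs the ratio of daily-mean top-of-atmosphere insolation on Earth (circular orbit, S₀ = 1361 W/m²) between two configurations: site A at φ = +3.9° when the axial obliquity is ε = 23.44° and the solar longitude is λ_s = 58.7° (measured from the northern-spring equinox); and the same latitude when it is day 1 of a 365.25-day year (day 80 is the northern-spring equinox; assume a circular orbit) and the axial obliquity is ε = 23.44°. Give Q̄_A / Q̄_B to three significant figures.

— Configuration A (φ=+3.9°):
Solar declination: sin δ = sin ε · sin λ_s = sin 23.44° × sin 58.7° = 0.33989, so δ = +19.870°.
cos H₀ = −tan(+3.9°) tan(+19.870°) = -0.0246, H₀ = 1.5954 rad.
Bracket: H₀ sin φ sin δ + cos φ cos δ sin H₀ = 1.5954×0.06802×0.33989 + 0.99768×0.94046×0.99970 = 0.036885 + 0.937997 = 0.974882.
Q̄ = (S₀/π) × [bracket] = (1361/π) × 0.974882 = 422.34 W/m².
— Configuration B (φ=+3.9°):
Solar longitude: λ_s = 360° × (1 − 80)/365.25 = -77.864°, i.e. -77.864° + 360° = 282.136°.
sin δ = sin 23.44° × sin 282.136° = -0.38890, so δ = -22.886°.
cos H₀ = −tan(+3.9°) tan(-22.886°) = 0.0288, H₀ = 1.5420 rad.
Bracket: H₀ sin φ sin δ + cos φ cos δ sin H₀ = 1.5420×0.06802×-0.38890 + 0.99768×0.92128×0.99959 = -0.040790 + 0.918766 = 0.877976.
Q̄ = (S₀/π) × [bracket] = (1361/π) × 0.877976 = 380.36 W/m².
Ratio Q̄_A / Q̄_B = 422.34 / 380.36 = 1.110.

Q̄_A / Q̄_B ≈ 1.11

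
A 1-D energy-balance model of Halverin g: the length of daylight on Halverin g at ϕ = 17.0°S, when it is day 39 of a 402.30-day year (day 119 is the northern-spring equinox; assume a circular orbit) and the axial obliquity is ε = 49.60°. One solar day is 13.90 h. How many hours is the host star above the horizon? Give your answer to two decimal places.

Solar longitude: L_s = 360° × (39 − 119)/402.30 = -71.588°, i.e. -71.588° + 360° = 288.412°.
sin δ = sin 49.60° × sin 288.412° = -0.72256, so δ = -46.266°.
cos h₀ = −tan ϕ · tan δ = −tan(-17.0°) × tan(-46.266°) = -0.3195, so h₀ = 1.8960 rad = 108.64°.
Daylight = 2h₀/(2π) × 13.90 h = (1.8960/π) × 13.90 = 8.39 h.

8.39 h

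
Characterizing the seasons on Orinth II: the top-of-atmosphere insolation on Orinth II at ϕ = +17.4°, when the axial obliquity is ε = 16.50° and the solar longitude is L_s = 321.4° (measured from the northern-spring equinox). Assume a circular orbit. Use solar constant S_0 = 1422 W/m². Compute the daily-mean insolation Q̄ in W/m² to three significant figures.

Q̄ ≈ 388 W/m²

Solar declination: sin δ = sin ε · sin L_s = sin 16.50° × sin 321.4° = -0.17719, so δ = -10.206°.
cos h₀ = −tan(+17.4°) tan(-10.206°) = 0.0564, h₀ = 1.5143 rad.
Bracket: h₀ sin ϕ sin δ + cos ϕ cos δ sin h₀ = 1.5143×0.29904×-0.17719 + 0.95424×0.98418×0.99841 = -0.080238 + 0.937651 = 0.857413.
Q̄ = (S_0/π) × [bracket] = (1422/π) × 0.857413 = 388.1 W/m².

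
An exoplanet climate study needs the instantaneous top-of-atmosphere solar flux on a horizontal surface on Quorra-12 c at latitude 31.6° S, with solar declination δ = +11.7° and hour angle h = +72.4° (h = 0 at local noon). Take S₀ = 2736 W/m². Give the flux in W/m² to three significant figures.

cos θ_z = sin φ sin δ + cos φ cos δ cos h = -0.106258 + 0.252186 = 0.145928.
Flux = S₀ · cos θ_z = 2736 × 0.145928 = 399.3 W/m².

399 W/m²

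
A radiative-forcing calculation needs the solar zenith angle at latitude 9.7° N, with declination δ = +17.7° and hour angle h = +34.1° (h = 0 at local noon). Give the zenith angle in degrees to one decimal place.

θ_z = 34.0°

cos θ_z = sin φ sin δ + cos φ cos δ cos h = 0.051226 + 0.777583 = 0.828809.
θ_z = arccos(0.828809) = 34.0°.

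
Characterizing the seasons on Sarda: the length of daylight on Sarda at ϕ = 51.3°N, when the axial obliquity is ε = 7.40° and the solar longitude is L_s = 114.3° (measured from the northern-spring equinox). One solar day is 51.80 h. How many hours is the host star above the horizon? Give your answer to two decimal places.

Solar declination: sin δ = sin ε · sin L_s = sin 7.40° × sin 114.3° = 0.11738, so δ = +6.741°.
cos h₀ = −tan ϕ · tan δ = −tan(+51.3°) × tan(+6.741°) = -0.1475, so h₀ = 1.7189 rad = 98.48°.
Daylight = 2h₀/(2π) × 51.80 h = (1.7189/π) × 51.80 = 28.34 h.

28.34 h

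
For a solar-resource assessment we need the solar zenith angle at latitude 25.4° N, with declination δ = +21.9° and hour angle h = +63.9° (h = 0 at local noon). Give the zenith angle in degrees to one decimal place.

cos θ_z = sin φ sin δ + cos φ cos δ cos h = 0.159988 + 0.368734 = 0.528722.
θ_z = arccos(0.528722) = 58.1°.

θ_z = 58.1°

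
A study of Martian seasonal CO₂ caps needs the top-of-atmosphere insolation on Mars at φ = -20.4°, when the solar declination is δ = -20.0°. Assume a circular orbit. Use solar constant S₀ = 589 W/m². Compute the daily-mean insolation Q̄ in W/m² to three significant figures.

cos H₀ = −tan(-20.4°) tan(-20.000°) = -0.1354, H₀ = 1.7066 rad.
Bracket: H₀ sin φ sin δ + cos φ cos δ sin H₀ = 1.7066×-0.34857×-0.34202 + 0.93728×0.93969×0.99080 = 0.203457 + 0.872650 = 1.076107.
Q̄ = (S₀/π) × [bracket] = (589/π) × 1.076107 = 201.8 W/m².

Q̄ ≈ 202 W/m²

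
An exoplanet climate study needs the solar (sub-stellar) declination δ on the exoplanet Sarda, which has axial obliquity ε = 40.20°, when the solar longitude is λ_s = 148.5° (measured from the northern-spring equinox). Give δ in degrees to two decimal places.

sin δ = sin ε · sin λ_s = sin 40.20° × sin 148.5° = 0.337251.
δ = arcsin(0.337251) = +19.71°.

δ = +19.71°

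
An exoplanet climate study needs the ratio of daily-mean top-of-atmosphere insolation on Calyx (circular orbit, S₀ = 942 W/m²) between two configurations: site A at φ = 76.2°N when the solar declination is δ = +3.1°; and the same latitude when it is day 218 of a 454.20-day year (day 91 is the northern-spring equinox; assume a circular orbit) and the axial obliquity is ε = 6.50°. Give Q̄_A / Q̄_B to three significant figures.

Q̄_A / Q̄_B ≈ 0.756

— Configuration A (φ=+76.2°):
cos H₀ = −tan(+76.2°) tan(+3.100°) = -0.2205, H₀ = 1.7931 rad.
Bracket: H₀ sin φ sin δ + cos φ cos δ sin H₀ = 1.7931×0.97113×0.05408 + 0.23853×0.99854×0.97539 = 0.094171 + 0.232320 = 0.326491.
Q̄ = (S₀/π) × [bracket] = (942/π) × 0.326491 = 97.898 W/m².
— Configuration B (φ=+76.2°):
Solar longitude: λ_s = 360° × (218 − 91)/454.20 = 100.661°.
sin δ = sin 6.50° × sin 100.661° = 0.11125, so δ = +6.387°.
cos H₀ = −tan(+76.2°) tan(+6.387°) = -0.4558, H₀ = 2.0440 rad.
Bracket: H₀ sin φ sin δ + cos φ cos δ sin H₀ = 2.0440×0.97113×0.11125 + 0.23853×0.99379×0.89011 = 0.220830 + 0.210999 = 0.431829.
Q̄ = (S₀/π) × [bracket] = (942/π) × 0.431829 = 129.48 W/m².
Ratio Q̄_A / Q̄_B = 97.898 / 129.48 = 0.7561.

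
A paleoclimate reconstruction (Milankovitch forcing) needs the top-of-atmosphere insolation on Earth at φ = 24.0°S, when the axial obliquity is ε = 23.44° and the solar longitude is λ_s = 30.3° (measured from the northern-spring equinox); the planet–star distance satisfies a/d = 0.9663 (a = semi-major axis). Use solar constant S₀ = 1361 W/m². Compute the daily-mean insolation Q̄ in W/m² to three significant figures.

Solar declination: sin δ = sin ε · sin λ_s = sin 23.44° × sin 30.3° = 0.20070, so δ = +11.578°.
cos H₀ = −tan(-24.0°) tan(+11.578°) = 0.0912, H₀ = 1.4795 rad.
Bracket: H₀ sin φ sin δ + cos φ cos δ sin H₀ = 1.4795×-0.40674×0.20070 + 0.91355×0.97965×0.99583 = -0.120776 + 0.891227 = 0.770451.
Inverse-square distance factor (a/d)² = 0.9663² = 0.933736.
Q̄ = (S₀/π) × 0.933736 × [bracket] = (1361/π) × 0.933736 × 0.770451 = 311.7 W/m².

Q̄ ≈ 312 W/m²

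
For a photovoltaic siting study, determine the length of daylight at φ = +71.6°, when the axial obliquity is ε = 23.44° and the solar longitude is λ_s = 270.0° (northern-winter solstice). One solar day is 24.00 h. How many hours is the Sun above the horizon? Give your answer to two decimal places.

Solar declination: sin δ = sin ε · sin λ_s = sin 23.44° × sin 270.0° = -0.39779, so δ = -23.440°.
cos H₀ = −tan φ · tan δ = 1.3034 ≥ 1, so the Sun never rises (polar night) and H₀ = 0.
Daylight = 2H₀/(2π) × 24.00 h = (0.0000/π) × 24.00 = 0.00 h.

0.00 h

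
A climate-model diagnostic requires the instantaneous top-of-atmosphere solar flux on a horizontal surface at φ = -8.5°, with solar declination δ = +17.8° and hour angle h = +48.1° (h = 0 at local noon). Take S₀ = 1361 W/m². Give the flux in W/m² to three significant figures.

794 W/m²

cos θ_z = sin φ sin δ + cos φ cos δ cos h = -0.045185 + 0.628879 = 0.583694.
Flux = S₀ · cos θ_z = 1361 × 0.583694 = 794.4 W/m².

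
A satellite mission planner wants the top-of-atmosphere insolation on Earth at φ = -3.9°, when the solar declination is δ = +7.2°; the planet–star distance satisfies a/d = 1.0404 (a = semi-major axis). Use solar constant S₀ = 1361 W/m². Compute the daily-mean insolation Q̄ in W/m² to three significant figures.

Q̄ ≈ 458 W/m²

cos H₀ = −tan(-3.9°) tan(+7.200°) = 0.0086, H₀ = 1.5622 rad.
Bracket: H₀ sin φ sin δ + cos φ cos δ sin H₀ = 1.5622×-0.06802×0.12533 + 0.99768×0.99211×0.99996 = -0.013318 + 0.989769 = 0.976451.
Inverse-square distance factor (a/d)² = 1.0404² = 1.082432.
Q̄ = (S₀/π) × 1.082432 × [bracket] = (1361/π) × 1.082432 × 0.976451 = 457.9 W/m².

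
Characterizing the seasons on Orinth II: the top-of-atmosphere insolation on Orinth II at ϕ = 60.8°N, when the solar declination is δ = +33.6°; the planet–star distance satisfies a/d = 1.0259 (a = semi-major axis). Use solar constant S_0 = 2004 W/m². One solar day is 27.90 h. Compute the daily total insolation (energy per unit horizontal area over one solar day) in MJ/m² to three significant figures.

cos h₀ = −tan(+60.8°) tan(+33.600°) = -1.1888 ≤ −1 ⇒ polar day, h₀ = π.
Bracket: h₀ sin ϕ sin δ + cos ϕ cos δ sin h₀ = 3.1416×0.87292×0.55339 + 0.48786×0.83292×0.00000 = 1.517598 + 0.000000 = 1.517598.
Inverse-square distance factor (a/d)² = 1.0259² = 1.052471.
Q̄ = (S_0/π) × 1.052471 × [bracket] = (2004/π) × 1.052471 × 1.517598 = 1018.9 W/m².
Daily total = Q̄ × 27.90 h × 3600 s/h = 1018.9 × 27.90 × 3600 / 10⁶ = 102.3 MJ/m².

102 MJ/m²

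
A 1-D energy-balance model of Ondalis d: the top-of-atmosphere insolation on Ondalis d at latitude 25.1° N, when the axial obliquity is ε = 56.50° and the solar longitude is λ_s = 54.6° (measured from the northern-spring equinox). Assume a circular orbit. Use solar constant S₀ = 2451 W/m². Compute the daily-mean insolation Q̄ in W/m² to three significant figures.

Solar declination: sin δ = sin ε · sin λ_s = sin 56.50° × sin 54.6° = 0.67972, so δ = +42.822°.
cos H₀ = −tan(+25.1°) tan(+42.822°) = -0.4341, H₀ = 2.0198 rad.
Bracket: H₀ sin φ sin δ + cos φ cos δ sin H₀ = 2.0198×0.42420×0.67972 + 0.90557×0.73347×0.90086 = 0.582384 + 0.598359 = 1.180743.
Q̄ = (S₀/π) × [bracket] = (2451/π) × 1.180743 = 921.2 W/m².

Q̄ ≈ 921 W/m²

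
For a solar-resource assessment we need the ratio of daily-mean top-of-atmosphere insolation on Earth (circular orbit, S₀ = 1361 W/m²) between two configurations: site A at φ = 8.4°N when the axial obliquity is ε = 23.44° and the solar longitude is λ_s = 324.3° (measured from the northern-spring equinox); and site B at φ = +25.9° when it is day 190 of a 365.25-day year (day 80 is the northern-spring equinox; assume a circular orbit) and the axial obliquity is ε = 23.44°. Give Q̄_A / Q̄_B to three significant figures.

— Configuration A (φ=+8.4°):
Solar declination: sin δ = sin ε · sin λ_s = sin 23.44° × sin 324.3° = -0.23213, so δ = -13.422°.
cos H₀ = −tan(+8.4°) tan(-13.422°) = 0.0352, H₀ = 1.5355 rad.
Bracket: H₀ sin φ sin δ + cos φ cos δ sin H₀ = 1.5355×0.14608×-0.23213 + 0.98927×0.97269×0.99938 = -0.052068 + 0.961656 = 0.909588.
Q̄ = (S₀/π) × [bracket] = (1361/π) × 0.909588 = 394.05 W/m².
— Configuration B (φ=+25.9°):
Solar longitude: λ_s = 360° × (190 − 80)/365.25 = 108.419°.
sin δ = sin 23.44° × sin 108.419° = 0.37741, so δ = +22.173°.
cos H₀ = −tan(+25.9°) tan(+22.173°) = -0.1979, H₀ = 1.7700 rad.
Bracket: H₀ sin φ sin δ + cos φ cos δ sin H₀ = 1.7700×0.43680×0.37741 + 0.89956×0.92605×0.98022 = 0.291789 + 0.816560 = 1.108349.
Q̄ = (S₀/π) × [bracket] = (1361/π) × 1.108349 = 480.16 W/m².
Ratio Q̄_A / Q̄_B = 394.05 / 480.16 = 0.8207.

Q̄_A / Q̄_B ≈ 0.821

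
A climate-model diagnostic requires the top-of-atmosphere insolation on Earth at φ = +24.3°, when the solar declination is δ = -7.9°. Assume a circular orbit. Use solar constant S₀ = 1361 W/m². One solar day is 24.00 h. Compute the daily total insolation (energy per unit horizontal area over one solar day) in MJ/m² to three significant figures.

cos H₀ = −tan(+24.3°) tan(-7.900°) = 0.0627, H₀ = 1.5081 rad.
Bracket: H₀ sin φ sin δ + cos φ cos δ sin H₀ = 1.5081×0.41151×-0.13744 + 0.91140×0.99051×0.99804 = -0.085295 + 0.900981 = 0.815686.
Q̄ = (S₀/π) × [bracket] = (1361/π) × 0.815686 = 353.37 W/m².
Daily total = Q̄ × 24.00 h × 3600 s/h = 353.37 × 24.00 × 3600 / 10⁶ = 30.53 MJ/m².

30.5 MJ/m²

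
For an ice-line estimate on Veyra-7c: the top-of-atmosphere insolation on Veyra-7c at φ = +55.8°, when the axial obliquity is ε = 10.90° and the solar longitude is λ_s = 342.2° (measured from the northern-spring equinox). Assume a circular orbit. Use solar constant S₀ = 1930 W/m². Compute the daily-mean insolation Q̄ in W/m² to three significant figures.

Q̄ ≈ 300 W/m²

Solar declination: sin δ = sin ε · sin λ_s = sin 10.90° × sin 342.2° = -0.05781, so δ = -3.314°.
cos H₀ = −tan(+55.8°) tan(-3.314°) = 0.0852, H₀ = 1.4855 rad.
Bracket: H₀ sin φ sin δ + cos φ cos δ sin H₀ = 1.4855×0.82708×-0.05781 + 0.56208×0.99833×0.99636 = -0.071027 + 0.559099 = 0.488072.
Q̄ = (S₀/π) × [bracket] = (1930/π) × 0.488072 = 299.8 W/m².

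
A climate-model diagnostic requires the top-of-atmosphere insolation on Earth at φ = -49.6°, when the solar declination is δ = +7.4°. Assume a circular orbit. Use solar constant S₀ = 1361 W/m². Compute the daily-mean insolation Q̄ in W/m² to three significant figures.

cos H₀ = −tan(-49.6°) tan(+7.400°) = 0.1526, H₀ = 1.4176 rad.
Bracket: H₀ sin φ sin δ + cos φ cos δ sin H₀ = 1.4176×-0.76154×0.12880 + 0.64812×0.99167×0.98829 = -0.139047 + 0.635195 = 0.496148.
Q̄ = (S₀/π) × [bracket] = (1361/π) × 0.496148 = 214.9 W/m².

Q̄ ≈ 215 W/m²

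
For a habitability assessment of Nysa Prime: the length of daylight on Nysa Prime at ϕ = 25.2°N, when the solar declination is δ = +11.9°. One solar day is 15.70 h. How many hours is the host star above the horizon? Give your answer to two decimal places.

8.35 h

cos h₀ = −tan ϕ · tan δ = −tan(+25.2°) × tan(+11.900°) = -0.0992, so h₀ = 1.6701 rad = 95.69°.
Daylight = 2h₀/(2π) × 15.70 h = (1.6701/π) × 15.70 = 8.35 h.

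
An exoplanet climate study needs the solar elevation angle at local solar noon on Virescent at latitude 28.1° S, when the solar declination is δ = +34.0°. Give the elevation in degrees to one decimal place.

At local noon the hour angle is zero, so the zenith angle equals |φ − δ| = |-28.1° − (+34.000°)| = 62.100°.
Elevation = 90° − 62.100° = 27.9°.

27.9°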